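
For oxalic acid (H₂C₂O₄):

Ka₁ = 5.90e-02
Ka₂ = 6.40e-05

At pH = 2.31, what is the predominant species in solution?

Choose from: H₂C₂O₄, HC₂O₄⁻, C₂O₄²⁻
HC₂O₄⁻

pKa1 = 1.23, pKa2 = 4.19. Each pKa is the crossover between adjacent species; pH = 2.31 lies in the region where HC₂O₄⁻ predominates.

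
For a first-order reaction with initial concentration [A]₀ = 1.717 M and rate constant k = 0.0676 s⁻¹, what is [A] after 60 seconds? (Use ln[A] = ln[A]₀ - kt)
0.0297 M

ln[A] = ln[A]₀ - k·t = ln(1.717) - (0.0676)·(60) = 0.5406 - 4.0560 = -3.5154
[A] = e^(-3.5154) = 0.0297 M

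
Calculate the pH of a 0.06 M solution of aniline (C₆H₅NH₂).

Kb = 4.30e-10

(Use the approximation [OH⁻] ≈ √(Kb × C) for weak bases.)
pH = 8.71

[OH⁻] = √(Kb × C) = √(4.30e-10 × 0.06) = 5.0794e-06. pOH = 5.29, pH = 14 - pOH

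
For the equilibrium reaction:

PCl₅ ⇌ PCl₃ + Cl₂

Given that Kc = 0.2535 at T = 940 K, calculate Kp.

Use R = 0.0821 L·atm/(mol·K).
K_p = 19.5636

Δn = (moles gaseous products) − (moles gaseous reactants) = 1
T = 940 K; RT = 0.0821 × 940 = 77.174
Kp = Kc·(RT)^Δn = 0.2535 × (77.174)^1 = 0.2535 × 77.174 = 19.5636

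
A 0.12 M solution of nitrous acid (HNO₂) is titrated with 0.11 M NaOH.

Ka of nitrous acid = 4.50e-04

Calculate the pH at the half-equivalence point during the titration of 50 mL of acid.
pH = pKa = 3.35

At the half-equivalence point, [HA] = [A⁻], so by Henderson–Hasselbalch pH = pKa + log(1) = pKa.
pKa = −log(4.50e-04) = 3.35.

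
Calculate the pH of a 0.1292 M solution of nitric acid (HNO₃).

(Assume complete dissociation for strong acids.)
pH = 0.89

[H⁺] = 0.1292 M for strong acid. pH = -log[H⁺] = -log(0.1292)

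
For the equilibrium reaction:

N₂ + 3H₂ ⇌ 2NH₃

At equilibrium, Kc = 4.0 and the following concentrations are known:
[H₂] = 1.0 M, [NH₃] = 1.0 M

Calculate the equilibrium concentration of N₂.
[N₂] = 0.2500 M

Kc = ([NH₃]^2) / ([N₂] × [H₂]^3) = 4.0
[N₂]^1 = (product terms)/(Kc · other reactant terms) = 1 / (4.0 · 1) = 0.25
[N₂] = 0.2500 M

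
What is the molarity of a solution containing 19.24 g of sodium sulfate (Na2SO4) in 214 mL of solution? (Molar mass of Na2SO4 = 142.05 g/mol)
Moles of Na2SO4 = 19.24 g ÷ 142.05 g/mol = 0.135445 mol
Volume = 214 mL = 0.214 L
Molarity = 0.135445 mol ÷ 0.214 L = 0.6329 M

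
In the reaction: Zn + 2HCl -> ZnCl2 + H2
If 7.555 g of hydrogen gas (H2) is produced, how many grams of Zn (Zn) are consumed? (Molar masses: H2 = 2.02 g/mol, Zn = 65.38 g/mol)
Moles of H2 = 7.555 g ÷ 2.02 g/mol = 3.7401 mol
Mole ratio: 1 mol Zn / 1 mol H2
Moles of Zn = 3.7401 × (1/1) = 3.7401 mol
Mass of Zn = 3.7401 mol × 65.38 g/mol = 244.5 g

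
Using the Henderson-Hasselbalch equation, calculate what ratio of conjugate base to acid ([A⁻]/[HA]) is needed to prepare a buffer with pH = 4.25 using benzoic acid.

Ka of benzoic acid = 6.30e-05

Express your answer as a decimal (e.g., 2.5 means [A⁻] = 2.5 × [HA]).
[A⁻]/[HA] = 1.120

pKa = −log(6.30e-05) = 4.2007. pH = pKa + log([A⁻]/[HA]). 4.25 = 4.2007 + log(ratio). log(ratio) = 4.25 − 4.2007 = 0.0493. ratio = 10^(0.0493) = 1.120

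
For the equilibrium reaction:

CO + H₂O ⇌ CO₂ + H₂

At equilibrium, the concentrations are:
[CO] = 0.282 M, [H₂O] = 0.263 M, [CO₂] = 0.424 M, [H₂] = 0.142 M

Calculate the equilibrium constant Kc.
K_c = 0.8118

Kc = ([CO₂] × [H₂]) / ([CO] × [H₂O])
   = ((0.424)·(0.142)) / ((0.282)·(0.263))
   = 0.060208 / 0.074166 = 0.8118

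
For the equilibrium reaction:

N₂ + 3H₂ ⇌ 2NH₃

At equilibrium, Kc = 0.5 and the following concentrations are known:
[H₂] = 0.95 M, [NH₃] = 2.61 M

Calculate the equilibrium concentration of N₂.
[N₂] = 15.8906 M

Kc = ([NH₃]^2) / ([N₂] × [H₂]^3) = 0.5
[N₂]^1 = (product terms)/(Kc · other reactant terms) = 6.8121 / (0.5 · 0.85737) = 15.891
[N₂] = 15.8906 M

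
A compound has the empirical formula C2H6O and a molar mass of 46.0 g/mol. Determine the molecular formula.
Empirical formula mass of C2H6O = 46.07 g/mol
Multiplier = 46.0 / 46.07 ≈ 1
Molecular formula = (C2H6O) × 1 = C2H6O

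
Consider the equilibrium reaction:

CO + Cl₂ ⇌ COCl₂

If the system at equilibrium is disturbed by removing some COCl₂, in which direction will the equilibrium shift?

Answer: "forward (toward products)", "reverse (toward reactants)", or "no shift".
forward (toward products)

Apply Le Chatelier's principle: system shifts to counteract the change.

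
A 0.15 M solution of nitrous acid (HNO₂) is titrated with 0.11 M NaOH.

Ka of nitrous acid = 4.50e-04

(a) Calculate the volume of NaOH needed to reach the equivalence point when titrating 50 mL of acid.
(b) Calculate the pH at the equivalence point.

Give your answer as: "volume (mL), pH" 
V = 68.2 mL, pH = 8.07

(a) At equivalence: moles acid = moles base.
moles acid = 0.15 × 0.05 = 0.0075 mol; V_NaOH = 0.0075/0.11 = 0.06818 L = 68.2 mL.
(b) At equivalence, all acid → conjugate base A⁻ at [A⁻] = 0.0075/0.1182 = 0.06346 M.
Kb = Kw/Ka = 1.0e-14/4.50e-04 = 2.222e-11; [OH⁻] = √(Kb·[A⁻]) = 1.188e-06; pOH = 5.93; pH = 14 − pOH = 8.07.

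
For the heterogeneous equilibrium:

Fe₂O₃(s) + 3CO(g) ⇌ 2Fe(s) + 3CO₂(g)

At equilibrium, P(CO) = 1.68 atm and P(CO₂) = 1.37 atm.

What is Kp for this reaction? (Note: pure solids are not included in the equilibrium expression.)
K_p = 0.542

Solids (Fe₂O₃, Fe) are excluded.
Kp = P(CO₂)³/P(CO)³ = (1.37)³/(1.68)³ = 2.571/4.742 = 0.542.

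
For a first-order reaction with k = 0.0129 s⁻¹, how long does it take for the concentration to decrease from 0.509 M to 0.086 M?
137.84 s

From ln[A] = ln[A]₀ - k·t: t = ln([A]₀/[A])/k = ln(0.509/0.086)/0.0129 = ln(5.9186)/0.0129 = 1.7781/0.0129 = 137.84 s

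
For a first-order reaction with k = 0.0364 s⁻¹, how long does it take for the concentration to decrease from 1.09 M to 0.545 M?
19.04 s

From ln[A] = ln[A]₀ - k·t: t = ln([A]₀/[A])/k = ln(1.09/0.545)/0.0364 = ln(2.0000)/0.0364 = 0.6931/0.0364 = 19.04 s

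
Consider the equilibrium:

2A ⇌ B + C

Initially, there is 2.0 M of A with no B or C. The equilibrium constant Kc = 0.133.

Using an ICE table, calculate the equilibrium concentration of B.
[B] = 0.422 M

ICE: [A] = 2.0 − 2x, [B] = [C] = x.
Kc = x²/(2.0 − 2x)² = 0.133 ⇒ √Kc = x/(2.0 − 2x).
x = √0.133·2.0/(1 + 2√0.133) = 0.36469·2.0/1.7294 = 0.42176.
[B] = x = 0.422 M.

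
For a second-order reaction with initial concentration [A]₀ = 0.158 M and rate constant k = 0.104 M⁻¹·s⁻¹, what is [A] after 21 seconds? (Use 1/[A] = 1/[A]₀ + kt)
0.1175 M

1/[A] = 1/[A]₀ + k·t = 1/0.158 + (0.104)·(21) = 6.3291 + 2.1840 = 8.5131
[A] = 1/8.5131 = 0.1175 M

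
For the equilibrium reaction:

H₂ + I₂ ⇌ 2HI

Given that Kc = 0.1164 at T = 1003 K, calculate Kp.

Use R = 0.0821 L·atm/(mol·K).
K_p = 0.1164

Δn = (moles gaseous products) − (moles gaseous reactants) = 0
T = 1003 K; RT = 0.0821 × 1003 = 82.3463
Kp = Kc·(RT)^Δn = 0.1164 × (82.3463)^0 = 0.1164 × 1 = 0.1164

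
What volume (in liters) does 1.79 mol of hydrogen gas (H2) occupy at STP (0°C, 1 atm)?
At STP, 1 mol of gas occupies 22.4 L
Volume = 1.79 mol × 22.4 L/mol = 40.10 L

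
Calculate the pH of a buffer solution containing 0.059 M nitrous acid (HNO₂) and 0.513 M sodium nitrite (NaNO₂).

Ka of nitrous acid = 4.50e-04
pH = 4.29

pKa = -log(4.50e-04) = 3.35. pH = pKa + log([A⁻]/[HA]) = 3.35 + log(0.513/0.059)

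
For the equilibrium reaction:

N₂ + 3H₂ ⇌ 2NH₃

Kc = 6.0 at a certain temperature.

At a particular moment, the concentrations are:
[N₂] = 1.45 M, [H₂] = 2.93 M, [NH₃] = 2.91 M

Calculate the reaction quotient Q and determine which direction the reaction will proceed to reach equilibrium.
Q = 0.232, Q < K, reaction proceeds forward (toward products)

Q = ([NH₃]^2) / ([N₂] × [H₂]^3)
  = ((2.91)^2) / ((1.45)·(2.93)^3) = 8.4681/36.473 = 0.2322
Since Q = 0.2322 < Kc = 6.0, the reaction proceeds forward (toward products) to reach equilibrium.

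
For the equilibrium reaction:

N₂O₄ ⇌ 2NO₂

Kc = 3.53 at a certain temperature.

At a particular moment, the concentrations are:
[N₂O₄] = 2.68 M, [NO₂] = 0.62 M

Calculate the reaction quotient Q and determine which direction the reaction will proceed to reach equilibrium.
Q = 0.143, Q < K, reaction proceeds forward (toward products)

Q = ([NO₂]^2) / ([N₂O₄])
  = ((0.62)^2) / ((2.68)) = 0.3844/2.68 = 0.1434
Since Q = 0.1434 < Kc = 3.53, the reaction proceeds forward (toward products) to reach equilibrium.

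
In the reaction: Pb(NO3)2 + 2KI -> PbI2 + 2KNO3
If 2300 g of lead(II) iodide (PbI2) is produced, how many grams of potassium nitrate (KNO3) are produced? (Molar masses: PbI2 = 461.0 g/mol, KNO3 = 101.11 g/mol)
Moles of PbI2 = 2300 g ÷ 461.0 g/mol = 4.98915 mol
Mole ratio: 2 mol KNO3 / 1 mol PbI2
Moles of KNO3 = 4.98915 × (2/1) = 9.97831 mol
Mass of KNO3 = 9.97831 mol × 101.11 g/mol = 1009 g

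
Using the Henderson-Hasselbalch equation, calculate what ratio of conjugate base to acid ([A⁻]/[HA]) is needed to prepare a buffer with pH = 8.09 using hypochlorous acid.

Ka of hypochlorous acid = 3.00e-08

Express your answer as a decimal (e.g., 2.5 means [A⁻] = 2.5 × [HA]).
[A⁻]/[HA] = 3.691

pKa = −log(3.00e-08) = 7.5229. pH = pKa + log([A⁻]/[HA]). 8.09 = 7.5229 + log(ratio). log(ratio) = 8.09 − 7.5229 = 0.5671. ratio = 10^(0.5671) = 3.691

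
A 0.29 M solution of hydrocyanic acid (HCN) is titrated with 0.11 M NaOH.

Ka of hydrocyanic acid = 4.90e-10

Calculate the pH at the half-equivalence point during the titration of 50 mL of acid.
pH = pKa = 9.31

At the half-equivalence point, [HA] = [A⁻], so by Henderson–Hasselbalch pH = pKa + log(1) = pKa.
pKa = −log(4.90e-10) = 9.31.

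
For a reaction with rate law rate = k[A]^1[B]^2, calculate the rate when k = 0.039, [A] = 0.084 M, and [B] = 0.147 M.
7.079e-05 M/s

rate = k·[A]^1·[B]^2 = 0.039·(0.084)^1·(0.147)^2 = 0.039·0.084·0.021609 = 7.079e-05 M/s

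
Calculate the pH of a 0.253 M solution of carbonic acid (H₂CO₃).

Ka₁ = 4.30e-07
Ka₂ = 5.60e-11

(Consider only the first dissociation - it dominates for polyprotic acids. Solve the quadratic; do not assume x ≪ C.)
pH = 3.48

x² + Ka₁·x − Ka₁·C = 0 with Ka₁ = 4.30e-07, C = 0.253.
x = (−Ka₁ + √(Ka₁² + 4·Ka₁·C))/2 = 3.2962e-04 M, so pH = 3.48.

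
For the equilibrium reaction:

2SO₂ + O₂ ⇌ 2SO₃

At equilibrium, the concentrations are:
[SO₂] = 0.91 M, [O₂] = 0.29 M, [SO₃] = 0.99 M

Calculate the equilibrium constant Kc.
K_c = 4.0812

Kc = ([SO₃]^2) / ([SO₂]^2 × [O₂])
   = ((0.99)^2) / ((0.91)^2·(0.29))
   = 0.9801 / 0.24015 = 4.0812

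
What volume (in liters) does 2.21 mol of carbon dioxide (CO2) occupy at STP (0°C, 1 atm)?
At STP, 1 mol of gas occupies 22.4 L
Volume = 2.21 mol × 22.4 L/mol = 49.50 L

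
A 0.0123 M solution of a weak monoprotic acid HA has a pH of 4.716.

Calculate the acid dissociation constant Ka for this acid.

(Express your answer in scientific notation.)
K_a = 3.01e-08

[H⁺] = 10^(−pH) = 10^(−4.716) = 1.923e-05 M. For HA ⇌ H⁺ + A⁻, Ka = x²/(C − x) = (1.923e-05)²/(0.0123 − 1.923e-05) = 3.01e-08.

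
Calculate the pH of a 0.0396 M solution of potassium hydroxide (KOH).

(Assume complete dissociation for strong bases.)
pH = 12.60

[OH⁻] = 0.0396 M for strong base. pOH = -log[OH⁻] = 1.40, pH = 14 - pOH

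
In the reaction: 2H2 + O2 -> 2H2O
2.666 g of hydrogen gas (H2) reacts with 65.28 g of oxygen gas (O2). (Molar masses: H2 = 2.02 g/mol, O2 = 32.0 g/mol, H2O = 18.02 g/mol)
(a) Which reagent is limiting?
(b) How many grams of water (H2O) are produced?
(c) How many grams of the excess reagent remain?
(a) H2, (b) 23.78 g, (c) 44.16 g

Moles of H2 = 2.666 g ÷ 2.02 g/mol = 1.3198 mol
Moles of O2 = 65.28 g ÷ 32.0 g/mol = 2.04 mol
Moles ÷ coefficient: H2: 1.3198/2 = 0.6599, O2: 2.04/1 = 2.04
(a) H2 has the smaller value, so H2 is the limiting reagent.
(b) Moles of H2O = 1.3198 mol H2 × (2/2) = 1.3198 mol; mass = 1.3198 mol × 18.02 g/mol = 23.78 g
(c) O2 consumed = 1.3198 × (1/2) = 0.659901 mol; remaining = 2.04 − 0.659901 = 1.3801 mol; mass = 1.3801 mol × 32.0 g/mol = 44.16 g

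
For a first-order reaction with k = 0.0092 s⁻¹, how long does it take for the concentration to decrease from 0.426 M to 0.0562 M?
220.17 s

From ln[A] = ln[A]₀ - k·t: t = ln([A]₀/[A])/k = ln(0.426/0.0562)/0.0092 = ln(7.5801)/0.0092 = 2.0255/0.0092 = 220.17 s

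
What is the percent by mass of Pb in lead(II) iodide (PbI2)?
Mass of Pb in formula = 207.2 × 1 = 207.2 g/mol
Molar mass = 461.0 g/mol
% Pb = (207.2/461.0) × 100% = 44.95%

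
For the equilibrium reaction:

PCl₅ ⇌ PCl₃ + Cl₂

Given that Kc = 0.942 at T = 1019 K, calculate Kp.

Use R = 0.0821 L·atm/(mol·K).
K_p = 78.8076

Δn = (moles gaseous products) − (moles gaseous reactants) = 1
T = 1019 K; RT = 0.0821 × 1019 = 83.6599
Kp = Kc·(RT)^Δn = 0.942 × (83.6599)^1 = 0.942 × 83.6599 = 78.8076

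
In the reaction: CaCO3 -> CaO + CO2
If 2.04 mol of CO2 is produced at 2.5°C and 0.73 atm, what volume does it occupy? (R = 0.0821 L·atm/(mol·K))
T = 2.5°C + 273.15 = 275.65 K
V = nRT/P = (2.04 × 0.0821 × 275.65) / 0.73
V = 63.24 L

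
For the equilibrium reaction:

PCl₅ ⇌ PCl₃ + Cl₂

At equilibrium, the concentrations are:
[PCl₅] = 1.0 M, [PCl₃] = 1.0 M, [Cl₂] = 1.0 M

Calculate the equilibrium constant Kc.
K_c = 1.0000

Kc = ([PCl₃] × [Cl₂]) / ([PCl₅])
   = ((1.0)·(1.0)) / ((1.0))
   = 1 / 1 = 1.0000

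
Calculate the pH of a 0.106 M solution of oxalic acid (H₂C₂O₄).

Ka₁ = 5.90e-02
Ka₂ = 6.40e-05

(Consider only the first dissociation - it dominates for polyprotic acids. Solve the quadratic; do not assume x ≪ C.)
pH = 1.26

x² + Ka₁·x − Ka₁·C = 0 with Ka₁ = 5.90e-02, C = 0.106.
x = (−Ka₁ + √(Ka₁² + 4·Ka₁·C))/2 = 5.4905e-02 M, so pH = 1.26.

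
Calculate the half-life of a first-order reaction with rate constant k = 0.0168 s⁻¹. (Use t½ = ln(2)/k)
41.26 s

t½ = ln(2)/k = 0.6931/0.0168 = 41.26 s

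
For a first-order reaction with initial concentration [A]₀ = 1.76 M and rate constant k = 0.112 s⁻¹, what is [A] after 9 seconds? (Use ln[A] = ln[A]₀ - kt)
0.6423 M

ln[A] = ln[A]₀ - k·t = ln(1.76) - (0.112)·(9) = 0.5653 - 1.0080 = -0.4427
[A] = e^(-0.4427) = 0.6423 M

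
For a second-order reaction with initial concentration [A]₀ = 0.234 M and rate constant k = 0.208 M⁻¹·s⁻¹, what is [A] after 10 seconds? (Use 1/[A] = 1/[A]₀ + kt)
0.1574 M

1/[A] = 1/[A]₀ + k·t = 1/0.234 + (0.208)·(10) = 4.2735 + 2.0800 = 6.3535
[A] = 1/6.3535 = 0.1574 M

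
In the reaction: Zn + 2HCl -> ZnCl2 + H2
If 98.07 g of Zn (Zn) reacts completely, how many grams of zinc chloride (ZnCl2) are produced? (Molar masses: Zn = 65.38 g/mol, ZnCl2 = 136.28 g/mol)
Moles of Zn = 98.07 g ÷ 65.38 g/mol = 1.5 mol
Mole ratio: 1 mol ZnCl2 / 1 mol Zn
Moles of ZnCl2 = 1.5 × (1/1) = 1.5 mol
Mass of ZnCl2 = 1.5 mol × 136.28 g/mol = 204.4 g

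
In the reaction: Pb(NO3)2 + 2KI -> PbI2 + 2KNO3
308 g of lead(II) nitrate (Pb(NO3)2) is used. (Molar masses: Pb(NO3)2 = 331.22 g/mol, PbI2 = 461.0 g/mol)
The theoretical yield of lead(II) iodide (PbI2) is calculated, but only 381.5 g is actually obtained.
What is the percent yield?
Moles of Pb(NO3)2 = 308 g ÷ 331.22 g/mol = 0.929896 mol
Mole ratio: 1 mol PbI2 / 1 mol Pb(NO3)2
Moles of PbI2 = 0.929896 × (1/1) = 0.929896 mol
Theoretical yield = 0.929896 mol × 461.0 g/mol = 428.68 g
Actual yield = 381.5 g
Percent yield = (381.5 / 428.68) × 100% = 89.0%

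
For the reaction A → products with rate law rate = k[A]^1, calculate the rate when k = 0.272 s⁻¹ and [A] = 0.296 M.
0.08051 M/s

rate = k·[A]^1 = 0.272·(0.296)^1 = 0.272·0.296 = 0.08051 M/s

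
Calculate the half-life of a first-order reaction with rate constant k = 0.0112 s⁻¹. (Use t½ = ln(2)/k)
61.89 s

t½ = ln(2)/k = 0.6931/0.0112 = 61.89 s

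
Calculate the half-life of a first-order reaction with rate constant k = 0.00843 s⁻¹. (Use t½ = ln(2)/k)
82.22 s

t½ = ln(2)/k = 0.6931/0.00843 = 82.22 s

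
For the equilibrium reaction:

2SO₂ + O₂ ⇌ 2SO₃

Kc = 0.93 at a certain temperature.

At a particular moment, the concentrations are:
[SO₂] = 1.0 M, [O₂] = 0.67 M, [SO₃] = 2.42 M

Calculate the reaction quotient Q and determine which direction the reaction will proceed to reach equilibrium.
Q = 8.741, Q > K, reaction proceeds reverse (toward reactants)

Q = ([SO₃]^2) / ([SO₂]^2 × [O₂])
  = ((2.42)^2) / ((1.0)^2·(0.67)) = 5.8564/0.67 = 8.741
Since Q = 8.741 > Kc = 0.93, the reaction proceeds reverse (toward reactants) to reach equilibrium.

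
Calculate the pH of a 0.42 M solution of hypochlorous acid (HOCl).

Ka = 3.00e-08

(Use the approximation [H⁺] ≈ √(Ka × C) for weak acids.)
pH = 3.95

[H⁺] = √(Ka × C) = √(3.00e-08 × 0.42) = 1.1225e-04. pH = -log(1.1225e-04)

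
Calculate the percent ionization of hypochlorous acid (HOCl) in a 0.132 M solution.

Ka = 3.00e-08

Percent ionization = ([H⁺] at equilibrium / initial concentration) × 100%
Percent ionization = 0.0477%

Let x = [H⁺]. Ka = x²/(C - x) ⇒ x² + (3.00e-08)x - (3.00e-08)(0.132) = 0. x = 6.2914e-05. Percent = (6.2914e-05/0.132) × 100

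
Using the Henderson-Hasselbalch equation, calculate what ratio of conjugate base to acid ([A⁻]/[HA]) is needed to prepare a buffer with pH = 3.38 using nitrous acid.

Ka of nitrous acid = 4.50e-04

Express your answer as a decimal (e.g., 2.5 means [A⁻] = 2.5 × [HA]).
[A⁻]/[HA] = 1.079

pKa = −log(4.50e-04) = 3.3468. pH = pKa + log([A⁻]/[HA]). 3.38 = 3.3468 + log(ratio). log(ratio) = 3.38 − 3.3468 = 0.0332. ratio = 10^(0.0332) = 1.079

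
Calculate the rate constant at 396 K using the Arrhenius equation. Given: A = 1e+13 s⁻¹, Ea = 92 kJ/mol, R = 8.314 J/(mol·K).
7.32e+00 s⁻¹

k = A·exp(-Ea/(R·T)) = 1e+13·exp(-92000/(8.314·396)) = 1e+13·exp(-27.9436) = 1e+13·7.3155e-13 = 7.32e+00 s⁻¹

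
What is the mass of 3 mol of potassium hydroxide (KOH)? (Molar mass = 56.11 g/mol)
Mass = 3 mol × 56.11 g/mol = 168.3 g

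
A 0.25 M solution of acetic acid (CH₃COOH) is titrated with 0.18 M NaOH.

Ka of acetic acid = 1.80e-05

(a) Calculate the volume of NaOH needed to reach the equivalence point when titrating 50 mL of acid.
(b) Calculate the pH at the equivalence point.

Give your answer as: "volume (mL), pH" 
V = 69.4 mL, pH = 8.88

(a) At equivalence: moles acid = moles base.
moles acid = 0.25 × 0.05 = 0.0125 mol; V_NaOH = 0.0125/0.18 = 0.06944 L = 69.4 mL.
(b) At equivalence, all acid → conjugate base A⁻ at [A⁻] = 0.0125/0.1194 = 0.1047 M.
Kb = Kw/Ka = 1.0e-14/1.80e-05 = 5.556e-10; [OH⁻] = √(Kb·[A⁻]) = 7.625e-06; pOH = 5.12; pH = 14 − pOH = 8.88.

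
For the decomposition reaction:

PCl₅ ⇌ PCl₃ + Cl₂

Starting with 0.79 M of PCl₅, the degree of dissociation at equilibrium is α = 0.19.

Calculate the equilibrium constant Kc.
K_c = 0.0352

x = α·[A]₀ = 0.19 × 0.79 = 0.1501 M dissociated.
At eq: [PCl₅] = 0.79 − 0.1501 = 0.6399 M; [PCl₃] = [Cl₂] = x = 0.1501 M.
Kc = [PCl₃][Cl₂]/[PCl₅] = (0.1501)²/0.6399 = 0.03521.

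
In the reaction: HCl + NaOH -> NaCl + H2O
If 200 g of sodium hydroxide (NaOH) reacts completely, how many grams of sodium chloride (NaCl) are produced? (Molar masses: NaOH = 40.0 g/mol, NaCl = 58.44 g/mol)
Moles of NaOH = 200 g ÷ 40.0 g/mol = 5 mol
Mole ratio: 1 mol NaCl / 1 mol NaOH
Moles of NaCl = 5 × (1/1) = 5 mol
Mass of NaCl = 5 mol × 58.44 g/mol = 292.2 g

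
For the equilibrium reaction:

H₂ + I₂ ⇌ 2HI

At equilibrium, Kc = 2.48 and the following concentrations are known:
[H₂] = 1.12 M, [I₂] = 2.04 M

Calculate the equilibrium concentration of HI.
[HI] = 2.3804 M

Kc = ([HI]^2) / ([H₂] × [I₂]) = 2.48
[HI]^2 = Kc · (reactant terms)/(other product terms) = 2.48 · 2.2848 / 1 = 5.6663
[HI] = (5.6663)^(1/2) = 2.3804 M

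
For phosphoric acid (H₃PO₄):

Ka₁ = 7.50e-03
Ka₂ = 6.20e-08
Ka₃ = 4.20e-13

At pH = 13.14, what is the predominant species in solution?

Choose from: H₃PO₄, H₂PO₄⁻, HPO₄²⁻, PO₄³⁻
PO₄³⁻

pKa1 = 2.12, pKa2 = 7.21, pKa3 = 12.38. Each pKa is the crossover between adjacent species; pH = 13.14 lies in the region where PO₄³⁻ predominates.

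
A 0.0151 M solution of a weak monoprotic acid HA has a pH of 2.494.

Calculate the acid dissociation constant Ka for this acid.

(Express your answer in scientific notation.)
K_a = 8.64e-04

[H⁺] = 10^(−pH) = 10^(−2.494) = 3.206e-03 M. For HA ⇌ H⁺ + A⁻, Ka = x²/(C − x) = (3.206e-03)²/(0.0151 − 3.206e-03) = 8.64e-04.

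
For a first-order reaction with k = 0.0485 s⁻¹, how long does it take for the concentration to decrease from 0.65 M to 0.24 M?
20.54 s

From ln[A] = ln[A]₀ - k·t: t = ln([A]₀/[A])/k = ln(0.65/0.24)/0.0485 = ln(2.7083)/0.0485 = 0.9963/0.0485 = 20.54 s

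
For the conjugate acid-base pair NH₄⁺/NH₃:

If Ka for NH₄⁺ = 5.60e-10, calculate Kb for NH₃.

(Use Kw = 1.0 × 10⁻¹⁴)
K_b = 1.79e-05

Conjugate acid-base pairs differ by one H⁺. Ka × Kb = Kw for a conjugate pair.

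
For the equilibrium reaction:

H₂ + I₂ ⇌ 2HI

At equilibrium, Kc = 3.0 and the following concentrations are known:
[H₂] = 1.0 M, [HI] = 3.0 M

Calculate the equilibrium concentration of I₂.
[I₂] = 3.0000 M

Kc = ([HI]^2) / ([H₂] × [I₂]) = 3.0
[I₂]^1 = (product terms)/(Kc · other reactant terms) = 9 / (3.0 · 1) = 3
[I₂] = 3.0000 M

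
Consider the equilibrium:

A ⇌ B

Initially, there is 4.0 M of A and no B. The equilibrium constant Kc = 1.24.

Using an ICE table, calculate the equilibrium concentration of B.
[B] = 2.214 M

ICE: [A] = 4.0 − x, [B] = x.
Kc = x/(4.0 − x) = 1.24 ⇒ x = 1.24·4.0/(1 + 1.24) = 4.96/2.24 = 2.214.
[B] = x = 2.214 M.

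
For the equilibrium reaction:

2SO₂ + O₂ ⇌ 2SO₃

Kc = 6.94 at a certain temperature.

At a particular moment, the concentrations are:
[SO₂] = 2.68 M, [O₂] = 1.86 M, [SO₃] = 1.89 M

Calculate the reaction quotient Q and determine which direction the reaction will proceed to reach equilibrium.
Q = 0.267, Q < K, reaction proceeds forward (toward products)

Q = ([SO₃]^2) / ([SO₂]^2 × [O₂])
  = ((1.89)^2) / ((2.68)^2·(1.86)) = 3.5721/13.359 = 0.2674
Since Q = 0.2674 < Kc = 6.94, the reaction proceeds forward (toward products) to reach equilibrium.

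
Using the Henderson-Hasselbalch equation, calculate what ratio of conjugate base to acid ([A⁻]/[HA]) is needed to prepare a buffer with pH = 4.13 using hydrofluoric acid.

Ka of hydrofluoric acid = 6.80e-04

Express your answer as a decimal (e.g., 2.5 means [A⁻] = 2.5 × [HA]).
[A⁻]/[HA] = 9.173

pKa = −log(6.80e-04) = 3.1675. pH = pKa + log([A⁻]/[HA]). 4.13 = 3.1675 + log(ratio). log(ratio) = 4.13 − 3.1675 = 0.9625. ratio = 10^(0.9625) = 9.173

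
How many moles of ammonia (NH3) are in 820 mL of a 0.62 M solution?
Moles = Molarity × Volume (L)
Moles = 0.62 M × 0.82 L = 0.5084 mol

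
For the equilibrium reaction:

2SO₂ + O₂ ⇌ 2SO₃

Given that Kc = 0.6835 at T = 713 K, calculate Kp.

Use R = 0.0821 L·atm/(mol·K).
K_p = 0.0117

Δn = (moles gaseous products) − (moles gaseous reactants) = -1
T = 713 K; RT = 0.0821 × 713 = 58.5373
Kp = Kc·(RT)^Δn = 0.6835 × (58.5373)^-1 = 0.6835 × 0.0170831 = 0.0117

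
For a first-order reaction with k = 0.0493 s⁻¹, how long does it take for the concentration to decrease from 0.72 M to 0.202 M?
25.78 s

From ln[A] = ln[A]₀ - k·t: t = ln([A]₀/[A])/k = ln(0.72/0.202)/0.0493 = ln(3.5644)/0.0493 = 1.2710/0.0493 = 25.78 s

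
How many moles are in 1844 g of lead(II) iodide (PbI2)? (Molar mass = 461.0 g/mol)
Moles = 1844 g ÷ 461.0 g/mol = 4 mol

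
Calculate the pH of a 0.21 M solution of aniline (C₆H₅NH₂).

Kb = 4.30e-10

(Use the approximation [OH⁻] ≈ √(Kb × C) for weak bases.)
pH = 8.98

[OH⁻] = √(Kb × C) = √(4.30e-10 × 0.21) = 9.5026e-06. pOH = 5.02, pH = 14 - pOH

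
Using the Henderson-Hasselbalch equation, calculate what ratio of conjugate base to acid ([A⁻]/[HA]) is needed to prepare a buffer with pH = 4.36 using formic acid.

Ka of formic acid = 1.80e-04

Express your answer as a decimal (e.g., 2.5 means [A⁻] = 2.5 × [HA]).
[A⁻]/[HA] = 4.124

pKa = −log(1.80e-04) = 3.7447. pH = pKa + log([A⁻]/[HA]). 4.36 = 3.7447 + log(ratio). log(ratio) = 4.36 − 3.7447 = 0.6153. ratio = 10^(0.6153) = 4.124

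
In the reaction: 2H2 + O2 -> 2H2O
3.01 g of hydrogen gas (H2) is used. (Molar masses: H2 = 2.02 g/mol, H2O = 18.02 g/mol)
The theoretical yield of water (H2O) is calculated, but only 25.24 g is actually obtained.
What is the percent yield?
Moles of H2 = 3.01 g ÷ 2.02 g/mol = 1.4901 mol
Mole ratio: 2 mol H2O / 2 mol H2
Moles of H2O = 1.4901 × (2/2) = 1.4901 mol
Theoretical yield = 1.4901 mol × 18.02 g/mol = 26.852 g
Actual yield = 25.24 g
Percent yield = (25.24 / 26.852) × 100% = 94.0%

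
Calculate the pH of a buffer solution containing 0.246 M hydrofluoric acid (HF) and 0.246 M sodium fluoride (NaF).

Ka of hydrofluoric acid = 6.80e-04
pH = 3.17

pKa = -log(6.80e-04) = 3.17. pH = pKa + log([A⁻]/[HA]) = 3.17 + log(0.246/0.246)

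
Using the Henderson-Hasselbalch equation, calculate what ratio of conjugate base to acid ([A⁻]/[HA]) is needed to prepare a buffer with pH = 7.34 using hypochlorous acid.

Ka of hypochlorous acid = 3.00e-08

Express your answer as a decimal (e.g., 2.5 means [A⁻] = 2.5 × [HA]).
[A⁻]/[HA] = 0.656

pKa = −log(3.00e-08) = 7.5229. pH = pKa + log([A⁻]/[HA]). 7.34 = 7.5229 + log(ratio). log(ratio) = 7.34 − 7.5229 = -0.1829. ratio = 10^(-0.1829) = 0.656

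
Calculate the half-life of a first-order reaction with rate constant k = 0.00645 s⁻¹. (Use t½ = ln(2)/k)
107.46 s

t½ = ln(2)/k = 0.6931/0.00645 = 107.46 s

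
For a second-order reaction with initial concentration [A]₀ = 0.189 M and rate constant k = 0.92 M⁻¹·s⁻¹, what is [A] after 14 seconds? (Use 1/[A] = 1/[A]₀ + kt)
0.0550 M

1/[A] = 1/[A]₀ + k·t = 1/0.189 + (0.92)·(14) = 5.2910 + 12.8800 = 18.1710
[A] = 1/18.1710 = 0.0550 M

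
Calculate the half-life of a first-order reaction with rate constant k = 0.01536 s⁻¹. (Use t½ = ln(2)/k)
45.13 s

t½ = ln(2)/k = 0.6931/0.01536 = 45.13 s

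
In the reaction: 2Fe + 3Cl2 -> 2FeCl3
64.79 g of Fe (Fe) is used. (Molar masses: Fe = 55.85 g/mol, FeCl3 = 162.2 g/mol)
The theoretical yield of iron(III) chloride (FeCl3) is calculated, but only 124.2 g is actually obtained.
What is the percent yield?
Moles of Fe = 64.79 g ÷ 55.85 g/mol = 1.16007 mol
Mole ratio: 2 mol FeCl3 / 2 mol Fe
Moles of FeCl3 = 1.16007 × (2/2) = 1.16007 mol
Theoretical yield = 1.16007 mol × 162.2 g/mol = 188.16 g
Actual yield = 124.2 g
Percent yield = (124.2 / 188.16) × 100% = 66.0%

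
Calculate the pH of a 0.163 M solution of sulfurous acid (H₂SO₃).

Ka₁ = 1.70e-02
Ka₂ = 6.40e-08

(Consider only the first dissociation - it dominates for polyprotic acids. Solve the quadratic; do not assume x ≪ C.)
pH = 1.35

x² + Ka₁·x − Ka₁·C = 0 with Ka₁ = 1.70e-02, C = 0.163.
x = (−Ka₁ + √(Ka₁² + 4·Ka₁·C))/2 = 4.4822e-02 M, so pH = 1.35.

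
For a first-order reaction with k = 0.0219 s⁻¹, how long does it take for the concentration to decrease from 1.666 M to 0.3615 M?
69.77 s

From ln[A] = ln[A]₀ - k·t: t = ln([A]₀/[A])/k = ln(1.666/0.3615)/0.0219 = ln(4.6086)/0.0219 = 1.5279/0.0219 = 69.77 s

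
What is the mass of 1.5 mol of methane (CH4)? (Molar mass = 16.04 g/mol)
Mass = 1.5 mol × 16.04 g/mol = 24.06 g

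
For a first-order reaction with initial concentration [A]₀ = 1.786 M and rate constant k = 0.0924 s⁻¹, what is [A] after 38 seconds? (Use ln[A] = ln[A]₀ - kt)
0.0533 M

ln[A] = ln[A]₀ - k·t = ln(1.786) - (0.0924)·(38) = 0.5800 - 3.5112 = -2.9312
[A] = e^(-2.9312) = 0.0533 M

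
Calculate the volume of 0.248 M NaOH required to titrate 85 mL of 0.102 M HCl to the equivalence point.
V_{base} = 35.0 mL

At equivalence: moles acid = moles base.
moles HCl = 0.102 M × 0.085 L = 0.00867 mol
V_NaOH = 0.00867 mol ÷ 0.248 M = 0.03496 L = 35.0 mL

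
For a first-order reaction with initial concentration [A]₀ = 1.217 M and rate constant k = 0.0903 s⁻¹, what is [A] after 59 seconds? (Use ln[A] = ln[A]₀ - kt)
0.0059 M

ln[A] = ln[A]₀ - k·t = ln(1.217) - (0.0903)·(59) = 0.1964 - 5.3277 = -5.1313
[A] = e^(-5.1313) = 0.0059 M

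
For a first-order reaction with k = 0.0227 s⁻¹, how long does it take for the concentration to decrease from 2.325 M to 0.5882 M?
60.55 s

From ln[A] = ln[A]₀ - k·t: t = ln([A]₀/[A])/k = ln(2.325/0.5882)/0.0227 = ln(3.9527)/0.0227 = 1.3744/0.0227 = 60.55 s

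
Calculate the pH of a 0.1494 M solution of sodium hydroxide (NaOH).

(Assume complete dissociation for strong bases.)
pH = 13.17

[OH⁻] = 0.1494 M for strong base. pOH = -log[OH⁻] = 0.83, pH = 14 - pOH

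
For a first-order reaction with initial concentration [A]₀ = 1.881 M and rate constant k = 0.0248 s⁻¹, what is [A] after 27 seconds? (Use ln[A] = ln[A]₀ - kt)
0.9629 M

ln[A] = ln[A]₀ - k·t = ln(1.881) - (0.0248)·(27) = 0.6318 - 0.6696 = -0.0378
[A] = e^(-0.0378) = 0.9629 M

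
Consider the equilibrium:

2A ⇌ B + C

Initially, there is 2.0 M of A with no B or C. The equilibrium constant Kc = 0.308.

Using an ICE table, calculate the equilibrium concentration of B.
[B] = 0.526 M

ICE: [A] = 2.0 − 2x, [B] = [C] = x.
Kc = x²/(2.0 − 2x)² = 0.308 ⇒ √Kc = x/(2.0 − 2x).
x = √0.308·2.0/(1 + 2√0.308) = 0.55498·2.0/2.11 = 0.52606.
[B] = x = 0.526 M.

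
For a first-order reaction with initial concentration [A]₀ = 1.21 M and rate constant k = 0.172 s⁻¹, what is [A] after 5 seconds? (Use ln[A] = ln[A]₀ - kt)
0.5120 M

ln[A] = ln[A]₀ - k·t = ln(1.21) - (0.172)·(5) = 0.1906 - 0.8600 = -0.6694
[A] = e^(-0.6694) = 0.5120 M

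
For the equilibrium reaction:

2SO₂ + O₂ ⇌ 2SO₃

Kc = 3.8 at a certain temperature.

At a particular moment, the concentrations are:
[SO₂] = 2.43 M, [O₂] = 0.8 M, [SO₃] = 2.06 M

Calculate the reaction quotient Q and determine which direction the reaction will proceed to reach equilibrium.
Q = 0.898, Q < K, reaction proceeds forward (toward products)

Q = ([SO₃]^2) / ([SO₂]^2 × [O₂])
  = ((2.06)^2) / ((2.43)^2·(0.8)) = 4.2436/4.7239 = 0.8983
Since Q = 0.8983 < Kc = 3.8, the reaction proceeds forward (toward products) to reach equilibrium.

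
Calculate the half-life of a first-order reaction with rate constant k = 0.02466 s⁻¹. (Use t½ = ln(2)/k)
28.11 s

t½ = ln(2)/k = 0.6931/0.02466 = 28.11 s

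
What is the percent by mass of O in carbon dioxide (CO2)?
Mass of O in formula = 16.0 × 2 = 32 g/mol
Molar mass = 44.01 g/mol
% O = (32/44.01) × 100% = 72.71%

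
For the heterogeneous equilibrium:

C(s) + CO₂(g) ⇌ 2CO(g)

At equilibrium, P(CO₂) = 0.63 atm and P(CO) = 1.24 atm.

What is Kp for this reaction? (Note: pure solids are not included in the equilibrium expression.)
K_p = 2.441

Solid C is excluded.
Kp = P(CO)²/P(CO₂) = (1.24)²/0.63 = 1.538/0.63 = 2.441.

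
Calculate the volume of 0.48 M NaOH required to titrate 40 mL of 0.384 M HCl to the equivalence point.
V_{base} = 32.0 mL

At equivalence: moles acid = moles base.
moles HCl = 0.384 M × 0.04 L = 0.01536 mol
V_NaOH = 0.01536 mol ÷ 0.48 M = 0.032 L = 32.0 mL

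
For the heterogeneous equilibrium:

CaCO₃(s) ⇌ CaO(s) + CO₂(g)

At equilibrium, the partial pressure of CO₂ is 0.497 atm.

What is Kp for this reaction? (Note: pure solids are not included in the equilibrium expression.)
K_p = 0.497

Solids (CaCO₃, CaO) have activity 1 and are excluded.
Kp = P(CO₂) = 0.497.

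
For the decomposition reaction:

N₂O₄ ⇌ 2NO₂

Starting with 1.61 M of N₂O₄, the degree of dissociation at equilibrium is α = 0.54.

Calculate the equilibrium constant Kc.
K_c = 4.0824

x = α·[A]₀ = 0.54 × 1.61 = 0.8694 M dissociated.
At eq: [N₂O₄] = 1.61 − 0.8694 = 0.7406 M; [NO₂] = 2x = 1.739 M.
Kc = [NO₂]²/[N₂O₄] = (1.739)²/0.7406 = 4.082.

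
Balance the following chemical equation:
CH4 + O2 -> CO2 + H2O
Balanced equation:
CH4 + 2O2 -> CO2 + 2H2O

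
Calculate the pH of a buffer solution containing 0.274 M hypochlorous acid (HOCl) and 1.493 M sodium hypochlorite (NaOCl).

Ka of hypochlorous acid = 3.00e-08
pH = 8.26

pKa = -log(3.00e-08) = 7.52. pH = pKa + log([A⁻]/[HA]) = 7.52 + log(1.493/0.274)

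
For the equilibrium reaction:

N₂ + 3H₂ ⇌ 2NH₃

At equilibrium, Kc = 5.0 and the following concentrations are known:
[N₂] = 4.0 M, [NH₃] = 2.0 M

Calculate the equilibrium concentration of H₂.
[H₂] = 0.5848 M

Kc = ([NH₃]^2) / ([N₂] × [H₂]^3) = 5.0
[H₂]^3 = (product terms)/(Kc · other reactant terms) = 4 / (5.0 · 4) = 0.2
[H₂] = (0.2)^(1/3) = 0.5848 M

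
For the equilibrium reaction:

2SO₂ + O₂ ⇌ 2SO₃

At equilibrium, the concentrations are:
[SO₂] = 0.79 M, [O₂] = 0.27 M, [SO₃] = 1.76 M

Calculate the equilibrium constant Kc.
K_c = 18.3826

Kc = ([SO₃]^2) / ([SO₂]^2 × [O₂])
   = ((1.76)^2) / ((0.79)^2·(0.27))
   = 3.0976 / 0.16851 = 18.3826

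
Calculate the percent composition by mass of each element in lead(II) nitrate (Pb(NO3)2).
Pb: 62.56%, N: 8.46%, O: 28.98%

Molar mass of Pb(NO3)2 = 331.22 g/mol
% Pb = (1 × 207.2) / 331.22 × 100% = 207.2 / 331.22 × 100% = 62.56%
% N = (2 × 14.01) / 331.22 × 100% = 28.02 / 331.22 × 100% = 8.46%
% O = (6 × 16.0) / 331.22 × 100% = 96 / 331.22 × 100% = 28.98%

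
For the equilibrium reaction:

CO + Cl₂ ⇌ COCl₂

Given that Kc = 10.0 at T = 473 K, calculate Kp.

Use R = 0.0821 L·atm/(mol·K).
K_p = 0.2575

Δn = (moles gaseous products) − (moles gaseous reactants) = -1
T = 473 K; RT = 0.0821 × 473 = 38.8333
Kp = Kc·(RT)^Δn = 10.0 × (38.8333)^-1 = 10.0 × 0.0257511 = 0.2575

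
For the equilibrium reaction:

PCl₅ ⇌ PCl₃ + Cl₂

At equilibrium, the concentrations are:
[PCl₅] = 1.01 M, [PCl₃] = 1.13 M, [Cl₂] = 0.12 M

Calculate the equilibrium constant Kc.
K_c = 0.1343

Kc = ([PCl₃] × [Cl₂]) / ([PCl₅])
   = ((1.13)·(0.12)) / ((1.01))
   = 0.1356 / 1.01 = 0.1343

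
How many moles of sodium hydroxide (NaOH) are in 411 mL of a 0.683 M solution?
Moles = Molarity × Volume (L)
Moles = 0.683 M × 0.411 L = 0.2807 mol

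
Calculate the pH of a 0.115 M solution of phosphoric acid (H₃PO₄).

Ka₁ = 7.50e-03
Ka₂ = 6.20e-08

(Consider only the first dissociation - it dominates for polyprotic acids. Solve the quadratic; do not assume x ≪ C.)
pH = 1.59

x² + Ka₁·x − Ka₁·C = 0 with Ka₁ = 7.50e-03, C = 0.115.
x = (−Ka₁ + √(Ka₁² + 4·Ka₁·C))/2 = 2.5857e-02 M, so pH = 1.59.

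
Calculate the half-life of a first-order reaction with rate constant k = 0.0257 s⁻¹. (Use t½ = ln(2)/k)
26.97 s

t½ = ln(2)/k = 0.6931/0.0257 = 26.97 s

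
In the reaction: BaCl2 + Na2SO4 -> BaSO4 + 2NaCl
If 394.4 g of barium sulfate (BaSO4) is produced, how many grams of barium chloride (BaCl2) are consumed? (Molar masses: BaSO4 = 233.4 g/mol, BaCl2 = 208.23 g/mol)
Moles of BaSO4 = 394.4 g ÷ 233.4 g/mol = 1.6898 mol
Mole ratio: 1 mol BaCl2 / 1 mol BaSO4
Moles of BaCl2 = 1.6898 × (1/1) = 1.6898 mol
Mass of BaCl2 = 1.6898 mol × 208.23 g/mol = 351.9 g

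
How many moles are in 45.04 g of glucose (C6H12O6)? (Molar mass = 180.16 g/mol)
Moles = 45.04 g ÷ 180.16 g/mol = 0.25 mol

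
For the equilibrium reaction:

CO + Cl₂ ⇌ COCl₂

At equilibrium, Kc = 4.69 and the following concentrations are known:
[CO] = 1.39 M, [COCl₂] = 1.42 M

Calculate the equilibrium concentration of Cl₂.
[Cl₂] = 0.2178 M

Kc = ([COCl₂]) / ([CO] × [Cl₂]) = 4.69
[Cl₂]^1 = (product terms)/(Kc · other reactant terms) = 1.42 / (4.69 · 1.39) = 0.21782
[Cl₂] = 0.2178 M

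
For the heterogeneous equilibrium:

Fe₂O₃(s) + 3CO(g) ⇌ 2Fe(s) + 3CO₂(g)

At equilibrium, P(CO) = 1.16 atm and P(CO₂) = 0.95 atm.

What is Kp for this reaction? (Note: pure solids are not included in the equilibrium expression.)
K_p = 0.549

Solids (Fe₂O₃, Fe) are excluded.
Kp = P(CO₂)³/P(CO)³ = (0.95)³/(1.16)³ = 0.8574/1.561 = 0.549.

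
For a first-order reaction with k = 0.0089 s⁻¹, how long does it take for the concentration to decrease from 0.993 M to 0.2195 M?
169.59 s

From ln[A] = ln[A]₀ - k·t: t = ln([A]₀/[A])/k = ln(0.993/0.2195)/0.0089 = ln(4.5239)/0.0089 = 1.5094/0.0089 = 169.59 s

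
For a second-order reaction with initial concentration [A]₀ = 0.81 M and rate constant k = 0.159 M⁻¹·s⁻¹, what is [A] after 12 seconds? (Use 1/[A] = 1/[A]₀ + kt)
0.3182 M

1/[A] = 1/[A]₀ + k·t = 1/0.81 + (0.159)·(12) = 1.2346 + 1.9080 = 3.1426
[A] = 1/3.1426 = 0.3182 M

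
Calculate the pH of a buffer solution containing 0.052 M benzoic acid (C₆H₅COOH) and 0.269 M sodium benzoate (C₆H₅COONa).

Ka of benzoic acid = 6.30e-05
pH = 4.91

pKa = -log(6.30e-05) = 4.20. pH = pKa + log([A⁻]/[HA]) = 4.20 + log(0.269/0.052)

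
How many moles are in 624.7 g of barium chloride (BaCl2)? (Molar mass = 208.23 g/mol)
Moles = 624.7 g ÷ 208.23 g/mol = 3 mol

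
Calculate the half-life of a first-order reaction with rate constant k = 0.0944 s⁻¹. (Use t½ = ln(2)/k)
7.34 s

t½ = ln(2)/k = 0.6931/0.0944 = 7.34 s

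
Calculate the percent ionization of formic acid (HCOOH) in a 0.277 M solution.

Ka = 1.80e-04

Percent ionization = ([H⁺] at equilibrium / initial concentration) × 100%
Percent ionization = 2.52%

Let x = [H⁺]. Ka = x²/(C - x) ⇒ x² + (1.80e-04)x - (1.80e-04)(0.277) = 0. x = 6.9717e-03. Percent = (6.9717e-03/0.277) × 100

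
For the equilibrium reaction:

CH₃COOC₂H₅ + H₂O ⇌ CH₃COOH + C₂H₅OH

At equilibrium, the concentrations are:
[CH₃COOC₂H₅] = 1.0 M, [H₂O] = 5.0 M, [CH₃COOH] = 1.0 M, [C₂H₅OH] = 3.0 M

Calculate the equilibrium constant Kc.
K_c = 0.6000

Kc = ([CH₃COOH] × [C₂H₅OH]) / ([CH₃COOC₂H₅] × [H₂O])
   = ((1.0)·(3.0)) / ((1.0)·(5.0))
   = 3 / 5 = 0.6000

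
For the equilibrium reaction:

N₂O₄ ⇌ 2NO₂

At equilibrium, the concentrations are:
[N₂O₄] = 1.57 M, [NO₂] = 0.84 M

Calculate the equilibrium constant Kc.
K_c = 0.4494

Kc = ([NO₂]^2) / ([N₂O₄])
   = ((0.84)^2) / ((1.57))
   = 0.7056 / 1.57 = 0.4494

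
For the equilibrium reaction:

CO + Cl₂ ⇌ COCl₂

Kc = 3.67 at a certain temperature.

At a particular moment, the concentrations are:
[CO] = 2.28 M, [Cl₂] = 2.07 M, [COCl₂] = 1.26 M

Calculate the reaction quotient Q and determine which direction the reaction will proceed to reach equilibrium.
Q = 0.267, Q < K, reaction proceeds forward (toward products)

Q = ([COCl₂]) / ([CO] × [Cl₂])
  = ((1.26)) / ((2.28)·(2.07)) = 1.26/4.7196 = 0.267
Since Q = 0.267 < Kc = 3.67, the reaction proceeds forward (toward products) to reach equilibrium.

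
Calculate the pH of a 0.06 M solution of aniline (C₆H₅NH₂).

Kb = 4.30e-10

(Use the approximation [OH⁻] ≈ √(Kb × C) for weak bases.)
pH = 8.71

[OH⁻] = √(Kb × C) = √(4.30e-10 × 0.06) = 5.0794e-06. pOH = 5.29, pH = 14 - pOH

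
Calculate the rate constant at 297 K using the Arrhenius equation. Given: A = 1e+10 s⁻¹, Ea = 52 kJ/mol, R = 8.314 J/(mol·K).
7.15e+00 s⁻¹

k = A·exp(-Ea/(R·T)) = 1e+10·exp(-52000/(8.314·297)) = 1e+10·exp(-21.0590) = 1e+10·7.1484e-10 = 7.15e+00 s⁻¹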